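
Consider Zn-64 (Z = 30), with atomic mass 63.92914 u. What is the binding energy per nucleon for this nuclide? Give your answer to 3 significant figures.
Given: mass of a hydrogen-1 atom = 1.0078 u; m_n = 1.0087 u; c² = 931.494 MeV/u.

Total constituent mass: 30 × 1.0078 + 34 × 1.0087 = 64.5298 u
Mass defect Δm = 64.5298 − 63.92914 = 0.60066 u
Binding energy = Δm·c² = 0.60066 × 931.494 MeV/u = 559.511 MeV
Dividing by A = 64 gives 8.742 MeV per nucleon.

8.74 MeV/nucleon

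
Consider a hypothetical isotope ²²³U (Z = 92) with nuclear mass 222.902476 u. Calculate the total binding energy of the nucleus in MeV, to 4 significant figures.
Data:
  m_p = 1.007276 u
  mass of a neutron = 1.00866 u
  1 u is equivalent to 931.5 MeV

1771 MeV

Σm = 92·m_p + 131·m_n = 92.669392 + 132.13446 = 224.803852 u
Mass defect Δm = 224.803852 − 222.902476 = 1.901376 u
Converting to energy: 1.901376 u × 931.5 MeV/u = 1771.13 MeV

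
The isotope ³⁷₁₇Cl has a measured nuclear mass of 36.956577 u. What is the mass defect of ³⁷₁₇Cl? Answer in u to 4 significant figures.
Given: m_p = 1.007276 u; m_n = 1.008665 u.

0.3404 u

The nucleus contains 17 protons and 37 − 17 = 20 neutrons.
Total constituent mass: 17 × 1.007276 + 20 × 1.008665 = 37.296992 u
Δm = 37.296992 − 36.956577 = 0.340415 u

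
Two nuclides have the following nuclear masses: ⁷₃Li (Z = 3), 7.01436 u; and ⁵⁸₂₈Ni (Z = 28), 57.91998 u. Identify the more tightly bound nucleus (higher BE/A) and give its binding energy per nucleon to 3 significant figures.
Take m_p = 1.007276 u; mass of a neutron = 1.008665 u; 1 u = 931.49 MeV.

⁵⁸₂₈Ni; 8.73 MeV/nucleon

⁷₃Li: Σm = 3(1.007276) + 4(1.008665) = 7.056488 u; Δm = 0.042128 u; E_B = 39.242 MeV; E_B/A = 5.606 MeV
⁵⁸₂₈Ni: Σm = 28(1.007276) + 30(1.008665) = 58.463678 u; Δm = 0.543698 u; E_B = 506.45 MeV; E_B/A = 8.732 MeV
⁵⁸₂₈Ni has the higher binding energy per nucleon, so it is the more tightly bound nucleus.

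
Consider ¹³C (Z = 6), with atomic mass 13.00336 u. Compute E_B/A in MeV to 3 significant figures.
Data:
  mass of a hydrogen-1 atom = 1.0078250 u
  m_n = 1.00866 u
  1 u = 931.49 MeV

Z = 6, so N = A − Z = 13 − 6 = 7.
Mass of separated nucleons = 6(1.0078250) + 7(1.00866) = 6.0469500 + 7.06062 = 13.1075700 u
The mass defect is 13.1075700 − 13.00336 = 0.1042100 u.
Binding energy = Δm·c² = 0.1042100 × 931.49 MeV/u = 97.0706 MeV
Per nucleon: 97.0706 / 13 = 7.467 MeV

7.47 MeV/nucleon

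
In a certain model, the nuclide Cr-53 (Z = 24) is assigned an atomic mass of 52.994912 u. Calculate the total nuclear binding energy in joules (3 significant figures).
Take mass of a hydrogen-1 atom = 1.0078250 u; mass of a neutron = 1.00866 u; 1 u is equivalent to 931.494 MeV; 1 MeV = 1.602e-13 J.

6.63e-11 J

Mass of separated nucleons = 24(1.0078250) + 29(1.00866) = 24.1878000 + 29.25114 = 53.4389400 u
Δm = 53.4389400 − 52.994912 = 0.4440280 u
Converting to energy: 0.4440280 u × 931.494 MeV/u = 413.609 MeV
In joules: 413.609 MeV × 1.602e-13 J/MeV = 6.6260e-11 J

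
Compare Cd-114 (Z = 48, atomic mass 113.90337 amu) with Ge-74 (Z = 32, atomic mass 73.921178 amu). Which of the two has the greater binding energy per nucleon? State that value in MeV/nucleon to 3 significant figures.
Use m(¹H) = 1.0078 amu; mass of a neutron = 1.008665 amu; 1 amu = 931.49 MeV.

Ge-74; 8.72 MeV/nucleon

Cd-114: Σm = 48(1.0078) + 66(1.008665) = 114.946290 amu; Δm = 1.042920 amu; E_B = 971.47 MeV; E_B/A = 8.522 MeV
Ge-74: Σm = 32(1.0078) + 42(1.008665) = 74.613530 amu; Δm = 0.692352 amu; E_B = 644.92 MeV; E_B/A = 8.715 MeV
Ge-74 has the higher binding energy per nucleon, so it is the more tightly bound nucleus.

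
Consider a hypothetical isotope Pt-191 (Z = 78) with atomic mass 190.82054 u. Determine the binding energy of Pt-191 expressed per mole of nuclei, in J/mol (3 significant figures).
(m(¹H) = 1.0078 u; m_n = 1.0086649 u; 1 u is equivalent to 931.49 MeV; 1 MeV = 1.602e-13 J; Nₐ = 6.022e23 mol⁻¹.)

With 78 protons and 113 neutrons (A = 191):
Total constituent mass: 78 × 1.0078 + 113 × 1.0086649 = 192.5875337 u
Δm = 192.5875337 − 190.82054 = 1.7669937 u
E_B = 1.7669937 × 931.49 = 1645.94 MeV
Per nucleus in joules: 1645.94 MeV × 1.602e-13 J/MeV = 2.6368e-10 J
Per mole: 2.6368e-10 J × 6.022e23 mol⁻¹ = 1.5879e+14 J/mol

1.59e+14 J/mol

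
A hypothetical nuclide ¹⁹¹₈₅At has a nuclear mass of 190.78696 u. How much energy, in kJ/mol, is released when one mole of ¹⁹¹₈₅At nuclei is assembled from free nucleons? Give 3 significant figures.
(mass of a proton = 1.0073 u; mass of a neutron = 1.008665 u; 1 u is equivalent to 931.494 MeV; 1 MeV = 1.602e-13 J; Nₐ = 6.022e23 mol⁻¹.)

1.57e+11 kJ/mol

Mass of separated nucleons = 85(1.0073) + 106(1.008665) = 85.6205 + 106.918490 = 192.538990 u
Δm = 192.538990 − 190.78696 = 1.752030 u
Binding energy = Δm·c² = 1.752030 × 931.494 MeV/u = 1632.01 MeV
Per nucleus in joules: 1632.01 MeV × 1.602e-13 J/MeV = 2.6145e-10 J
Per mole: 2.6145e-10 J × 6.022e23 mol⁻¹ = 1.5745e+14 J/mol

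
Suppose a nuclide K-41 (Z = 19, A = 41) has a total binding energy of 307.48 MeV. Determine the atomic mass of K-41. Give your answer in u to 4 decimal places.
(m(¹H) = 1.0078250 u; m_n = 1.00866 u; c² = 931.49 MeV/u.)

Mass defect = 307.48 MeV / (931.49 MeV/u) = 0.330095 u
Constituent mass = 19(1.0078250) + 22(1.00866) = 41.3391950 u
Atomic mass = 41.3391950 − 0.330095 = 41.0091000 u ≈ 41.0091 u (to 4 decimal places)

41.0091 u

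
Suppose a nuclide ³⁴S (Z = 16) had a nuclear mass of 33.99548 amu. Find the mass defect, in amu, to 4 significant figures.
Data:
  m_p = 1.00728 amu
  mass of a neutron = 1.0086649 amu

Total constituent mass: 16 × 1.00728 + 18 × 1.0086649 = 34.2724482 amu
The mass defect is 34.2724482 − 33.99548 = 0.2769682 amu.

0.2770 amu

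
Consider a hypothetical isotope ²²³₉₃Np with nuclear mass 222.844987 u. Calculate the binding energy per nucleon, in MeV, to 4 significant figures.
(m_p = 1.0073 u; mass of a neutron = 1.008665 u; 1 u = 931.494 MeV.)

8.189 MeV/nucleon

Z = 93, so N = A − Z = 223 − 93 = 130.
Mass of separated nucleons = 93(1.0073) + 130(1.008665) = 93.6789 + 131.126450 = 224.805350 u
Δm = 224.805350 − 222.844987 = 1.960363 u
Binding energy = Δm·c² = 1.960363 × 931.494 MeV/u = 1826.07 MeV
BE/A = 1826.07 MeV / 223 = 8.189 MeV/nucleon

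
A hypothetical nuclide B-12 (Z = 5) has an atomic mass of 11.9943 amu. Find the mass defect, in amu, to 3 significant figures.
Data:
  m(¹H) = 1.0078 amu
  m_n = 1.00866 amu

The nucleus contains 5 protons and 12 − 5 = 7 neutrons.
Total constituent mass: 5 × 1.0078 + 7 × 1.00866 = 12.09962 amu
Mass defect Δm = 12.09962 − 11.9943 = 0.10532 amu

0.105 amu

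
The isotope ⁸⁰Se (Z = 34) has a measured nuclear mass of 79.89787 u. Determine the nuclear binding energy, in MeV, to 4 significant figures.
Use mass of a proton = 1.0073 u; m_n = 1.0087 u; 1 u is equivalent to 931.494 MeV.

699.1 MeV

Mass of separated nucleons = 34(1.0073) + 46(1.0087) = 34.2482 + 46.4002 = 80.6484 u
Mass defect Δm = 80.6484 − 79.89787 = 0.75053 u
Binding energy = Δm·c² = 0.75053 × 931.494 MeV/u = 699.114 MeV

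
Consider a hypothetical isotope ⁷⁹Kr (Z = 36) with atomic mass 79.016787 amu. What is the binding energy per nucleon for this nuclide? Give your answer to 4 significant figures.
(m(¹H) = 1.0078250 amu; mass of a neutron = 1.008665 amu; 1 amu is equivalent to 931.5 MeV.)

7.517 MeV/nucleon

Mass of separated nucleons = 36(1.0078250) + 43(1.008665) = 36.2817000 + 43.372595 = 79.6542950 amu
Mass defect Δm = 79.6542950 − 79.016787 = 0.6375080 amu
E_B = 0.6375080 × 931.5 = 593.839 MeV
Dividing by A = 79 gives 7.517 MeV per nucleon.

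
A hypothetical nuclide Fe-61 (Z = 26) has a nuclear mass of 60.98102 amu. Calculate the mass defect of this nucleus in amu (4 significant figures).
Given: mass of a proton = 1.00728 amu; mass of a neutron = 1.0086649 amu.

Z = 26, so N = A − Z = 61 − 26 = 35.
Total constituent mass: 26 × 1.00728 + 35 × 1.0086649 = 61.4925515 amu
Mass defect Δm = 61.4925515 − 60.98102 = 0.5115315 amu

0.5115 amu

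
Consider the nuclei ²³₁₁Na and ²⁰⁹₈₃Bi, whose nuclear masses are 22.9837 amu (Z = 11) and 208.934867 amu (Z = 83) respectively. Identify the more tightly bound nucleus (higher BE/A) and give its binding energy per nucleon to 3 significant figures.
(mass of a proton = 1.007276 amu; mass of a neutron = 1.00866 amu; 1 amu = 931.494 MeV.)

²³₁₁Na: Σm = 11(1.007276) + 12(1.00866) = 23.183956 amu; Δm = 0.200256 amu; E_B = 186.54 MeV; E_B/A = 8.110 MeV
²⁰⁹₈₃Bi: Σm = 83(1.007276) + 126(1.00866) = 210.695068 amu; Δm = 1.760201 amu; E_B = 1639.6 MeV; E_B/A = 7.845 MeV
²³₁₁Na has the higher binding energy per nucleon, so it is the more tightly bound nucleus.

²³₁₁Na; 8.11 MeV/nucleon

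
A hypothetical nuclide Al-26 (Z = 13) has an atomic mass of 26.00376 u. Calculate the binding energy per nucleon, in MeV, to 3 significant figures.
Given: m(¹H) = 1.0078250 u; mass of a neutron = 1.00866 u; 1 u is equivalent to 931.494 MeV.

Mass of separated nucleons = 13(1.0078250) + 13(1.00866) = 13.1017250 + 13.11258 = 26.2143050 u
The mass defect is 26.2143050 − 26.00376 = 0.2105450 u.
Converting to energy: 0.2105450 u × 931.494 MeV/u = 196.121 MeV
Dividing by A = 26 gives 7.543 MeV per nucleon.

7.54 MeV/nucleon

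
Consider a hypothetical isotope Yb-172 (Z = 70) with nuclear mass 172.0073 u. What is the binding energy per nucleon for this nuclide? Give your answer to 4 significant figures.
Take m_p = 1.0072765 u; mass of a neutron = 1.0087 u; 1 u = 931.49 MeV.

The nucleus contains 70 protons and 172 − 70 = 102 neutrons.
Mass of separated nucleons = 70(1.0072765) + 102(1.0087) = 70.5093550 + 102.8874 = 173.3967550 u
Mass defect Δm = 173.3967550 − 172.0073 = 1.3894550 u
Converting to energy: 1.3894550 u × 931.49 MeV/u = 1294.26 MeV
BE/A = 1294.26 MeV / 172 = 7.525 MeV/nucleon

7.525 MeV/nucleon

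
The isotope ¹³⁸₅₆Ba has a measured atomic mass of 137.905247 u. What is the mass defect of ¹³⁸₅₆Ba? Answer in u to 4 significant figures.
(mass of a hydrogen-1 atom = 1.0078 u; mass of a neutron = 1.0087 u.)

The nucleus contains 56 protons and 138 − 56 = 82 neutrons.
Σm = 56·m(¹H) + 82·m_n = 56.4368 + 82.7134 = 139.1502 u
Δm = 139.1502 − 137.905247 = 1.244953 u

1.245 u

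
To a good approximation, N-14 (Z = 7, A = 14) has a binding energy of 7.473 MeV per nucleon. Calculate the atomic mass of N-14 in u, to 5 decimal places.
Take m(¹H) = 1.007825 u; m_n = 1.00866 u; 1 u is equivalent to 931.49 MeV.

14.00308 u

Total binding energy = 14 × 7.473 = 104.622 MeV
Mass defect = 104.622 MeV / (931.49 MeV/u) = 0.1123168 u
Constituent mass = 7(1.007825) + 7(1.00866) = 14.115395 u
Atomic mass = 14.115395 − 0.1123168 = 14.0030782 u ≈ 14.00308 u (to 5 decimal places)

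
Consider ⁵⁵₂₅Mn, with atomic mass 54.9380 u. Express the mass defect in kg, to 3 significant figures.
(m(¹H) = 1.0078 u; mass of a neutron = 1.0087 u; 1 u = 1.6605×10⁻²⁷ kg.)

8.60e-28 kg

The nucleus contains 25 protons and 55 − 25 = 30 neutrons.
Total constituent mass: 25 × 1.0078 + 30 × 1.0087 = 55.4560 u
The mass defect is 55.4560 − 54.9380 = 0.5180 u.
In SI units: 0.5180 u × 1.6605×10⁻²⁷ kg/u = 8.6014e-28 kg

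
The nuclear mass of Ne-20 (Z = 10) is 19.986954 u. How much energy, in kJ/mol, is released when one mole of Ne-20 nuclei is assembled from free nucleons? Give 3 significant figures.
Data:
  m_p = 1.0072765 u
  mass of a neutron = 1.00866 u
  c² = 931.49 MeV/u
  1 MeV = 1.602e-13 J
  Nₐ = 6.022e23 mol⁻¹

With 10 protons and 10 neutrons (A = 20):
Σm = 10·m_p + 10·m_n = 10.0727650 + 10.08660 = 20.1593650 u
Δm = 20.1593650 − 19.986954 = 0.1724110 u
Binding energy = Δm·c² = 0.1724110 × 931.49 MeV/u = 160.599 MeV
Per nucleus in joules: 160.599 MeV × 1.602e-13 J/MeV = 2.5728e-11 J
Per mole: 2.5728e-11 J × 6.022e23 mol⁻¹ = 1.5493e+13 J/mol

1.55e+10 kJ/mol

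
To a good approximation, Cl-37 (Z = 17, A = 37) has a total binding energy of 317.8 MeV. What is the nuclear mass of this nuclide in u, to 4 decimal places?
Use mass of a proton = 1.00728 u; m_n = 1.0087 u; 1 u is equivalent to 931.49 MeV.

36.9566 u

Mass defect = 317.8 MeV / (931.49 MeV/u) = 0.341174 u
Constituent mass = 17(1.00728) + 20(1.0087) = 37.29776 u
Nuclear mass = 37.29776 − 0.341174 = 36.956586 u ≈ 36.9566 u (to 4 decimal places)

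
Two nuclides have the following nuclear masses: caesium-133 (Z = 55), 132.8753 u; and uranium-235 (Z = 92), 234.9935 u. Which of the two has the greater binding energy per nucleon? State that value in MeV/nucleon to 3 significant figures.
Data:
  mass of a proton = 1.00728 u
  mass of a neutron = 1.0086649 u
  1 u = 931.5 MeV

caesium-133; 8.41 MeV/nucleon

caesium-133: Σm = 55(1.00728) + 78(1.0086649) = 134.0762622 u; Δm = 1.2009622 u; E_B = 1118.7 MeV; E_B/A = 8.411 MeV
uranium-235: Σm = 92(1.00728) + 143(1.0086649) = 236.9088407 u; Δm = 1.9153407 u; E_B = 1784.1 MeV; E_B/A = 7.592 MeV
caesium-133 has the higher binding energy per nucleon, so it is the more tightly bound nucleus.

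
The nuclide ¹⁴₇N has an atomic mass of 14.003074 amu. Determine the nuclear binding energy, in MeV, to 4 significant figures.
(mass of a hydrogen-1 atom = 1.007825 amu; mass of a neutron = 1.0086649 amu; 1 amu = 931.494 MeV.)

104.7 MeV

The nucleus contains 7 protons and 14 − 7 = 7 neutrons.
Total constituent mass: 7 × 1.007825 + 7 × 1.0086649 = 14.1154293 amu
Δm = 14.1154293 − 14.003074 = 0.1123553 amu
E_B = 0.1123553 × 931.494 = 104.658 MeV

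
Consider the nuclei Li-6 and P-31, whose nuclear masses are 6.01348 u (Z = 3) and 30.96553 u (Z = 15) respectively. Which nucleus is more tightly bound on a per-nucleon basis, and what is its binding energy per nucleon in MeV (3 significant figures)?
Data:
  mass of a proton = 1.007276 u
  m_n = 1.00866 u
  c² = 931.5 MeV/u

Li-6: Σm = 3(1.007276) + 3(1.00866) = 6.047808 u; Δm = 0.034328 u; E_B = 31.9765 MeV; E_B/A = 5.329 MeV
P-31: Σm = 15(1.007276) + 16(1.00866) = 31.247700 u; Δm = 0.282170 u; E_B = 262.84 MeV; E_B/A = 8.479 MeV
P-31 has the higher binding energy per nucleon, so it is the more tightly bound nucleus.

P-31; 8.48 MeV/nucleon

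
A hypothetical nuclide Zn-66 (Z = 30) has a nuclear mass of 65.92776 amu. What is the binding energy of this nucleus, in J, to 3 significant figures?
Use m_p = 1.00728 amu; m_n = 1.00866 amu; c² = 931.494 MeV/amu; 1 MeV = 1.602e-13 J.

8.99e-11 J

The nucleus contains 30 protons and 66 − 30 = 36 neutrons.
Σm = 30·m_p + 36·m_n = 30.21840 + 36.31176 = 66.53016 amu
Mass defect Δm = 66.53016 − 65.92776 = 0.60240 amu
Binding energy = Δm·c² = 0.60240 × 931.494 MeV/amu = 561.132 MeV
In joules: 561.132 MeV × 1.602e-13 J/MeV = 8.9893e-11 J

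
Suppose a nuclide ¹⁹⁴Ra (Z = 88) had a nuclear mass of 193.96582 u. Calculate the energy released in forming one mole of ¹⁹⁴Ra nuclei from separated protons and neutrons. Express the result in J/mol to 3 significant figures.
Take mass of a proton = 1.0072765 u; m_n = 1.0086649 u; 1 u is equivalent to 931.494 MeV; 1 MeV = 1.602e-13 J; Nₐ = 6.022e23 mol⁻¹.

1.43e+14 J/mol

With 88 protons and 106 neutrons (A = 194):
Σm = 88·m_p + 106·m_n = 88.6403320 + 106.9184794 = 195.5588114 u
Mass defect Δm = 195.5588114 − 193.96582 = 1.5929914 u
Binding energy = Δm·c² = 1.5929914 × 931.494 MeV/u = 1483.86 MeV
Per nucleus in joules: 1483.86 MeV × 1.602e-13 J/MeV = 2.3771e-10 J
Per mole: 2.3771e-10 J × 6.022e23 mol⁻¹ = 1.4315e+14 J/mol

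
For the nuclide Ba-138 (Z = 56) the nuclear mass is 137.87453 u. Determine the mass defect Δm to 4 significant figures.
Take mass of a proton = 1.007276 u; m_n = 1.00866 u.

1.243 u

Z = 56, so N = A − Z = 138 − 56 = 82.
Total constituent mass: 56 × 1.007276 + 82 × 1.00866 = 139.117576 u
The mass defect is 139.117576 − 137.87453 = 1.243046 u.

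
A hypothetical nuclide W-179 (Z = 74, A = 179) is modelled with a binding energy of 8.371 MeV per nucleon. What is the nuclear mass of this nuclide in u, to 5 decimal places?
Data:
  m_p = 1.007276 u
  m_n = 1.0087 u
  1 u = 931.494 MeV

Total binding energy = 179 × 8.371 = 1498.409 MeV
Mass defect = 1498.409 MeV / (931.494 MeV/u) = 1.6086083 u
Constituent mass = 74(1.007276) + 105(1.0087) = 180.451924 u
Nuclear mass = 180.451924 − 1.6086083 = 178.8433157 u ≈ 178.84332 u (to 5 decimal places)

178.84332 u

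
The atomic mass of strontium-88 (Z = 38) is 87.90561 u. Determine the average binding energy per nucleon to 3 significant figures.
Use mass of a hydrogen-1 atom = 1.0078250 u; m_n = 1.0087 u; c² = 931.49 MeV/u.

8.75 MeV/nucleon

Total constituent mass: 38 × 1.0078250 + 50 × 1.0087 = 88.7323500 u
The mass defect is 88.7323500 − 87.90561 = 0.8267400 u.
E_B = 0.8267400 × 931.49 = 770.100 MeV
BE/A = 770.100 MeV / 88 = 8.751 MeV/nucleon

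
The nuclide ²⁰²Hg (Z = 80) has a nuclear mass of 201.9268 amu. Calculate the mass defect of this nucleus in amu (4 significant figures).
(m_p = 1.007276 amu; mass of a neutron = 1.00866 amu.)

Mass of separated nucleons = 80(1.007276) + 122(1.00866) = 80.582080 + 123.05652 = 203.638600 amu
Mass defect Δm = 203.638600 − 201.9268 = 1.711800 amu

1.712 amu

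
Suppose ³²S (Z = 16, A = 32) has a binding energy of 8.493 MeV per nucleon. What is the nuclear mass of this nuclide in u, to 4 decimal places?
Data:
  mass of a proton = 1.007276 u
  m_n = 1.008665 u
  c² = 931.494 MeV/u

31.9633 u

Total binding energy = 32 × 8.493 = 271.776 MeV
Mass defect = 271.776 MeV / (931.494 MeV/u) = 0.291764 u
Constituent mass = 16(1.007276) + 16(1.008665) = 32.255056 u
Nuclear mass = 32.255056 − 0.291764 = 31.963292 u ≈ 31.9633 u (to 4 decimal places)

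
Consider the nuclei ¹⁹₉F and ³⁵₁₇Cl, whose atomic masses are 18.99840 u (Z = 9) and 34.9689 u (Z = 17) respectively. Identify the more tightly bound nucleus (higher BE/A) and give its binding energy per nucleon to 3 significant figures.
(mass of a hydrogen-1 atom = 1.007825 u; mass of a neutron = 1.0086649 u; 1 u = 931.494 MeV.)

¹⁹₉F: Σm = 9(1.007825) + 10(1.0086649) = 19.1570740 u; Δm = 0.1586740 u; E_B = 147.80 MeV; E_B/A = 7.779 MeV
³⁵₁₇Cl: Σm = 17(1.007825) + 18(1.0086649) = 35.2889932 u; Δm = 0.3200932 u; E_B = 298.16 MeV; E_B/A = 8.519 MeV
³⁵₁₇Cl has the higher binding energy per nucleon, so it is the more tightly bound nucleus.

³⁵₁₇Cl; 8.52 MeV/nucleon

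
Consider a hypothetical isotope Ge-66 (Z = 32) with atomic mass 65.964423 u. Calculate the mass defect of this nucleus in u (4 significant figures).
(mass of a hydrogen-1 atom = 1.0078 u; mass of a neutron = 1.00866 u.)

0.5796 u

Z = 32, so N = A − Z = 66 − 32 = 34.
Total constituent mass: 32 × 1.0078 + 34 × 1.00866 = 66.54404 u
The mass defect is 66.54404 − 65.964423 = 0.579617 u.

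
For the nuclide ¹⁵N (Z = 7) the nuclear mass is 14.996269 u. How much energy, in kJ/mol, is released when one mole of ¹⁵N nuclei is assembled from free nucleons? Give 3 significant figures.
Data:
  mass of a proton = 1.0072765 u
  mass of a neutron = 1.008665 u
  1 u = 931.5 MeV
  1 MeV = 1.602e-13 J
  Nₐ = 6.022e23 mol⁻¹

1.11e+10 kJ/mol

Mass of separated nucleons = 7(1.0072765) + 8(1.008665) = 7.0509355 + 8.069320 = 15.1202555 u
The mass defect is 15.1202555 − 14.996269 = 0.1239865 u.
Binding energy = Δm·c² = 0.1239865 × 931.5 MeV/u = 115.493 MeV
Per nucleus in joules: 115.493 MeV × 1.602e-13 J/MeV = 1.8502e-11 J
Per mole: 1.8502e-11 J × 6.022e23 mol⁻¹ = 1.1142e+13 J/mol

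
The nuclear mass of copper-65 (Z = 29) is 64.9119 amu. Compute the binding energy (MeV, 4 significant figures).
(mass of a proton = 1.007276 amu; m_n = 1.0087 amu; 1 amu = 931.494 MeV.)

570.4 MeV

With 29 protons and 36 neutrons (A = 65):
Σm = 29·m_p + 36·m_n = 29.211004 + 36.3132 = 65.524204 amu
Mass defect Δm = 65.524204 − 64.9119 = 0.612304 amu
E_B = 0.612304 × 931.494 = 570.358 MeV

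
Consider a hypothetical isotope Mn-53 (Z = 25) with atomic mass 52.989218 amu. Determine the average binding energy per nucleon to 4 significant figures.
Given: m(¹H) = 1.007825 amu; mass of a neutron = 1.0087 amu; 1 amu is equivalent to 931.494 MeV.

The nucleus contains 25 protons and 53 − 25 = 28 neutrons.
Σm = 25·m(¹H) + 28·m_n = 25.195625 + 28.2436 = 53.439225 amu
Mass defect Δm = 53.439225 − 52.989218 = 0.450007 amu
E_B = 0.450007 × 931.494 = 419.179 MeV
Per nucleon: 419.179 / 53 = 7.909 MeV

7.909 MeV/nucleon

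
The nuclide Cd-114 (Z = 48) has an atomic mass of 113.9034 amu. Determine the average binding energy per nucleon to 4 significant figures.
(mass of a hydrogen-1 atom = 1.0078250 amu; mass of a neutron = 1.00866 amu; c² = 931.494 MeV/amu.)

The nucleus contains 48 protons and 114 − 48 = 66 neutrons.
Total constituent mass: 48 × 1.0078250 + 66 × 1.00866 = 114.9471600 amu
Mass defect Δm = 114.9471600 − 113.9034 = 1.0437600 amu
E_B = 1.0437600 × 931.494 = 972.256 MeV
BE/A = 972.256 MeV / 114 = 8.529 MeV/nucleon

8.529 MeV/nucleon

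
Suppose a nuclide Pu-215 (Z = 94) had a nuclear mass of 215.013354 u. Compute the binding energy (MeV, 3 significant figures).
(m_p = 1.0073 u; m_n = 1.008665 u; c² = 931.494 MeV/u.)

1600 MeV

With 94 protons and 121 neutrons (A = 215):
Total constituent mass: 94 × 1.0073 + 121 × 1.008665 = 216.734665 u
The mass defect is 216.734665 − 215.013354 = 1.721311 u.
Converting to energy: 1.721311 u × 931.494 MeV/u = 1603.39 MeV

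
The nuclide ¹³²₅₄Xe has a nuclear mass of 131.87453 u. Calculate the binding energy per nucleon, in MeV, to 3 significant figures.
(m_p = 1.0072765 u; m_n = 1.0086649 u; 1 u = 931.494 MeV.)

Z = 54, so N = A − Z = 132 − 54 = 78.
Mass of separated nucleons = 54(1.0072765) + 78(1.0086649) = 54.3929310 + 78.6758622 = 133.0687932 u
Mass defect Δm = 133.0687932 − 131.87453 = 1.1942632 u
Binding energy = Δm·c² = 1.1942632 × 931.494 MeV/u = 1112.45 MeV
Per nucleon: 1112.45 / 132 = 8.428 MeV

8.43 MeV/nucleon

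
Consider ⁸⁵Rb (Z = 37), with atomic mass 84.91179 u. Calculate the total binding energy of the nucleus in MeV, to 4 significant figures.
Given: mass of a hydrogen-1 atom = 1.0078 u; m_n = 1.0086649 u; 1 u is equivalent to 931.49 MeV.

Z = 37, so N = A − Z = 85 − 37 = 48.
Mass of separated nucleons = 37(1.0078) + 48(1.0086649) = 37.2886 + 48.4159152 = 85.7045152 u
Δm = 85.7045152 − 84.91179 = 0.7927252 u
Binding energy = Δm·c² = 0.7927252 × 931.49 MeV/u = 738.416 MeV

738.4 MeV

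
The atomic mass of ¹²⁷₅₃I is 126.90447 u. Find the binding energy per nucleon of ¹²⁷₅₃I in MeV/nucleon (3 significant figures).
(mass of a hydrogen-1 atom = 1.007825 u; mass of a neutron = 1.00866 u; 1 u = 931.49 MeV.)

8.44 MeV/nucleon

Z = 53, so N = A − Z = 127 − 53 = 74.
Total constituent mass: 53 × 1.007825 + 74 × 1.00866 = 128.055565 u
Mass defect Δm = 128.055565 − 126.90447 = 1.151095 u
Binding energy = Δm·c² = 1.151095 × 931.49 MeV/u = 1072.23 MeV
Per nucleon: 1072.23 / 127 = 8.443 MeV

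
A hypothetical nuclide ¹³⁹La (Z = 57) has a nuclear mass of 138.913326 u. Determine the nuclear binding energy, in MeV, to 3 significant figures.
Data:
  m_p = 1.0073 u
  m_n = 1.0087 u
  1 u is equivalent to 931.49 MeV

1130 MeV

Σm = 57·m_p + 82·m_n = 57.4161 + 82.7134 = 140.1295 u
The mass defect is 140.1295 − 138.913326 = 1.216174 u.
Binding energy = Δm·c² = 1.216174 × 931.49 MeV/u = 1132.85 MeV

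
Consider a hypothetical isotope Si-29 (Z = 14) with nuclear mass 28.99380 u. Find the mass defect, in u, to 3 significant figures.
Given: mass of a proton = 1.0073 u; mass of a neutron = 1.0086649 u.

Z = 14, so N = A − Z = 29 − 14 = 15.
Mass of separated nucleons = 14(1.0073) + 15(1.0086649) = 14.1022 + 15.1299735 = 29.2321735 u
Mass defect Δm = 29.2321735 − 28.99380 = 0.2383735 u

0.238 u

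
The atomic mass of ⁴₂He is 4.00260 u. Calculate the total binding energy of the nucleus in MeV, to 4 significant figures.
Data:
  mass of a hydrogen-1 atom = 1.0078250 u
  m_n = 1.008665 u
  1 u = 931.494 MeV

The nucleus contains 2 protons and 4 − 2 = 2 neutrons.
Total constituent mass: 2 × 1.0078250 + 2 × 1.008665 = 4.0329800 u
Mass defect Δm = 4.0329800 − 4.00260 = 0.0303800 u
Binding energy = Δm·c² = 0.0303800 × 931.494 MeV/u = 28.2988 MeV

28.30 MeV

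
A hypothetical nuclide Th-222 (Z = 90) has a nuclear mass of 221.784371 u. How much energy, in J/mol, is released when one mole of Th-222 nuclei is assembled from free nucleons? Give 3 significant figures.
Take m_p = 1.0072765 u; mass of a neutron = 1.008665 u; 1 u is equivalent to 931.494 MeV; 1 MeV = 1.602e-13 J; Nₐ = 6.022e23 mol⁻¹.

Z = 90, so N = A − Z = 222 − 90 = 132.
Total constituent mass: 90 × 1.0072765 + 132 × 1.008665 = 223.7986650 u
The mass defect is 223.7986650 − 221.784371 = 2.0142940 u.
Converting to energy: 2.0142940 u × 931.494 MeV/u = 1876.30 MeV
Per nucleus in joules: 1876.30 MeV × 1.602e-13 J/MeV = 3.0058e-10 J
Per mole: 3.0058e-10 J × 6.022e23 mol⁻¹ = 1.8101e+14 J/mol

1.81e+14 J/mol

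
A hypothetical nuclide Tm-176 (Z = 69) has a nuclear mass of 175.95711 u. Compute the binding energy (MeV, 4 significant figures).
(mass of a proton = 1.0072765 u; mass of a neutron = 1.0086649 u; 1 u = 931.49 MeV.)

With 69 protons and 107 neutrons (A = 176):
Σm = 69·m_p + 107·m_n = 69.5020785 + 107.9271443 = 177.4292228 u
Δm = 177.4292228 − 175.95711 = 1.4721128 u
Binding energy = Δm·c² = 1.4721128 × 931.49 MeV/u = 1371.26 MeV

1371 MeV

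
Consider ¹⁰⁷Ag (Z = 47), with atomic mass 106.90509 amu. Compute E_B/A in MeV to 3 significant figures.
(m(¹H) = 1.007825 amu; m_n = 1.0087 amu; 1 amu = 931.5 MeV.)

8.57 MeV/nucleon

Z = 47, so N = A − Z = 107 − 47 = 60.
Σm = 47·m(¹H) + 60·m_n = 47.367775 + 60.5220 = 107.889775 amu
The mass defect is 107.889775 − 106.90509 = 0.984685 amu.
Converting to energy: 0.984685 amu × 931.5 MeV/amu = 917.234 MeV
Per nucleon: 917.234 / 107 = 8.572 MeV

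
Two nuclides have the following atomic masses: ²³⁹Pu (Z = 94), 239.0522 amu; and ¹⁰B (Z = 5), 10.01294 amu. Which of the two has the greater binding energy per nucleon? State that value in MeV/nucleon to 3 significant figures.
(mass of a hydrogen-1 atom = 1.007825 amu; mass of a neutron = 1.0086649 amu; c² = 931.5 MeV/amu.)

²³⁹Pu: Σm = 94(1.007825) + 145(1.0086649) = 240.9919605 amu; Δm = 1.9397605 amu; E_B = 1806.9 MeV; E_B/A = 7.560 MeV
¹⁰B: Σm = 5(1.007825) + 5(1.0086649) = 10.0824495 amu; Δm = 0.0695095 amu; E_B = 64.748 MeV; E_B/A = 6.4748 MeV
²³⁹Pu has the higher binding energy per nucleon, so it is the more tightly bound nucleus.

²³⁹Pu; 7.56 MeV/nucleon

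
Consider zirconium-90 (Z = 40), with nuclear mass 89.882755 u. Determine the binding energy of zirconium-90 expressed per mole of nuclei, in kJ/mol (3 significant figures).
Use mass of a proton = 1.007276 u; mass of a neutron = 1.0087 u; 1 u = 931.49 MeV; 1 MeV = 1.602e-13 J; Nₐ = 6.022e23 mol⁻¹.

The nucleus contains 40 protons and 90 − 40 = 50 neutrons.
Mass of separated nucleons = 40(1.007276) + 50(1.0087) = 40.291040 + 50.4350 = 90.726040 u
Δm = 90.726040 − 89.882755 = 0.843285 u
Converting to energy: 0.843285 u × 931.49 MeV/u = 785.512 MeV
Per nucleus in joules: 785.512 MeV × 1.602e-13 J/MeV = 1.2584e-10 J
Per mole: 1.2584e-10 J × 6.022e23 mol⁻¹ = 7.5781e+13 J/mol

7.58e+10 kJ/mol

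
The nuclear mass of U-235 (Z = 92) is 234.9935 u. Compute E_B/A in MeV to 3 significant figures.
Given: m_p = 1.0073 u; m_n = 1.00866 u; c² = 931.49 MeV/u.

7.60 MeV/nucleon

The nucleus contains 92 protons and 235 − 92 = 143 neutrons.
Mass of separated nucleons = 92(1.0073) + 143(1.00866) = 92.6716 + 144.23838 = 236.90998 u
Mass defect Δm = 236.90998 − 234.9935 = 1.91648 u
Converting to energy: 1.91648 u × 931.49 MeV/u = 1785.18 MeV
Per nucleon: 1785.18 / 235 = 7.597 MeV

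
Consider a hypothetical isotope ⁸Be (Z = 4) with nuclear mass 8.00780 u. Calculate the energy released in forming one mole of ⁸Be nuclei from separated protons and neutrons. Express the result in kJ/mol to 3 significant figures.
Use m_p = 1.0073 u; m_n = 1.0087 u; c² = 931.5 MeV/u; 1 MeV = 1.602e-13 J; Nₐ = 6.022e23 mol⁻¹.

The nucleus contains 4 protons and 8 − 4 = 4 neutrons.
Mass of separated nucleons = 4(1.0073) + 4(1.0087) = 4.0292 + 4.0348 = 8.0640 u
The mass defect is 8.0640 − 8.00780 = 0.05620 u.
Converting to energy: 0.05620 u × 931.5 MeV/u = 52.3503 MeV
Per nucleus in joules: 52.3503 MeV × 1.602e-13 J/MeV = 8.3865e-12 J
Per mole: 8.3865e-12 J × 6.022e23 mol⁻¹ = 5.0504e+12 J/mol

5.05e+09 kJ/mol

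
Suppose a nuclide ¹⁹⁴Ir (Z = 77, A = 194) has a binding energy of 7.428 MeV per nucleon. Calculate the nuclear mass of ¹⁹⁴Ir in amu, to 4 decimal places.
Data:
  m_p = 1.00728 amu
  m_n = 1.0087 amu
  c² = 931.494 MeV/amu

Total binding energy = 194 × 7.428 = 1441.032 MeV
Mass defect = 1441.032 MeV / (931.494 MeV/amu) = 1.547012 amu
Constituent mass = 77(1.00728) + 117(1.0087) = 195.57846 amu
Nuclear mass = 195.57846 − 1.547012 = 194.031448 amu ≈ 194.0314 amu (to 4 decimal places)

194.0314 amu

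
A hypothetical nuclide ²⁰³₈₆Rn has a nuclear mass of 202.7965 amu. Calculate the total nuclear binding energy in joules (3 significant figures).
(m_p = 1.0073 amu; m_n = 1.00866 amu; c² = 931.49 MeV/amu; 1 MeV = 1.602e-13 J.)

2.75e-10 J

Mass of separated nucleons = 86(1.0073) + 117(1.00866) = 86.6278 + 118.01322 = 204.64102 amu
The mass defect is 204.64102 − 202.7965 = 1.84452 amu.
Converting to energy: 1.84452 amu × 931.49 MeV/amu = 1718.15 MeV
In joules: 1718.15 MeV × 1.602e-13 J/MeV = 2.7525e-10 J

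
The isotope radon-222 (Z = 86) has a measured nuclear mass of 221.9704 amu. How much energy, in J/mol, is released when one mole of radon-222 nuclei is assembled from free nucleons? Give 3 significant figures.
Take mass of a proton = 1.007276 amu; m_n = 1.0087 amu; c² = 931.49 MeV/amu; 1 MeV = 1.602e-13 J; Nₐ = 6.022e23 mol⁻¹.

Σm = 86·m_p + 136·m_n = 86.625736 + 137.1832 = 223.808936 amu
The mass defect is 223.808936 − 221.9704 = 1.838536 amu.
E_B = 1.838536 × 931.49 = 1712.58 MeV
Per nucleus in joules: 1712.58 MeV × 1.602e-13 J/MeV = 2.7436e-10 J
Per mole: 2.7436e-10 J × 6.022e23 mol⁻¹ = 1.6522e+14 J/mol

1.65e+14 J/mol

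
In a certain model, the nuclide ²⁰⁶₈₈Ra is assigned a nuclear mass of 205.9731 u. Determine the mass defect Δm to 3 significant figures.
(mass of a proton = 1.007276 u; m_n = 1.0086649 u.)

1.69 u

With 88 protons and 118 neutrons (A = 206):
Σm = 88·m_p + 118·m_n = 88.640288 + 119.0224582 = 207.6627462 u
The mass defect is 207.6627462 − 205.9731 = 1.6896462 u.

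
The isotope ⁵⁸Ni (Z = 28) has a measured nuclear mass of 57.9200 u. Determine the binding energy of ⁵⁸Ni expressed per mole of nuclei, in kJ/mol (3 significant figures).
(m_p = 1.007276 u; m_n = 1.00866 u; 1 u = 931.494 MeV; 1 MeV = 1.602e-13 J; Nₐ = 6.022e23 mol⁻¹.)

4.88e+10 kJ/mol

Mass of separated nucleons = 28(1.007276) + 30(1.00866) = 28.203728 + 30.25980 = 58.463528 u
The mass defect is 58.463528 − 57.9200 = 0.543528 u.
E_B = 0.543528 × 931.494 = 506.293 MeV
Per nucleus in joules: 506.293 MeV × 1.602e-13 J/MeV = 8.1108e-11 J
Per mole: 8.1108e-11 J × 6.022e23 mol⁻¹ = 4.8843e+13 J/mol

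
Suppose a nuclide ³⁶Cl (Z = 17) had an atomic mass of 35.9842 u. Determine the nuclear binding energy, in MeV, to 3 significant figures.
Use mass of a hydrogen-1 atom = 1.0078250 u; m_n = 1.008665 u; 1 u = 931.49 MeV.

Mass of separated nucleons = 17(1.0078250) + 19(1.008665) = 17.1330250 + 19.164635 = 36.2976600 u
The mass defect is 36.2976600 − 35.9842 = 0.3134600 u.
E_B = 0.3134600 × 931.49 = 291.985 MeV

292 MeV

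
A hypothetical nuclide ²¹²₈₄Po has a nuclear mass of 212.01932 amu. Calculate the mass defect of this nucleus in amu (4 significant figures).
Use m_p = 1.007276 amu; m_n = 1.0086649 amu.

The nucleus contains 84 protons and 212 − 84 = 128 neutrons.
Total constituent mass: 84 × 1.007276 + 128 × 1.0086649 = 213.7202912 amu
Δm = 213.7202912 − 212.01932 = 1.7009712 amu

1.701 amu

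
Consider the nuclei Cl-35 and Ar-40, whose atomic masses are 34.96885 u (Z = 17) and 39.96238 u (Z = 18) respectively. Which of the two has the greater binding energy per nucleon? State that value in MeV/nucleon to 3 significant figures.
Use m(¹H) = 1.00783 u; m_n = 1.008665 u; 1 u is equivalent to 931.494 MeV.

Cl-35: Σm = 17(1.00783) + 18(1.008665) = 35.289080 u; Δm = 0.320230 u; E_B = 298.29 MeV; E_B/A = 8.523 MeV
Ar-40: Σm = 18(1.00783) + 22(1.008665) = 40.331570 u; Δm = 0.369190 u; E_B = 343.898 MeV; E_B/A = 8.597 MeV
Ar-40 has the higher binding energy per nucleon, so it is the more tightly bound nucleus.

Ar-40; 8.60 MeV/nucleon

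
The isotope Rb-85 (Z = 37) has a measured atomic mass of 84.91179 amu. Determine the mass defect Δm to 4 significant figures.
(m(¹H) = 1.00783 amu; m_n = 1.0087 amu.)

With 37 protons and 48 neutrons (A = 85):
Mass of separated nucleons = 37(1.00783) + 48(1.0087) = 37.28971 + 48.4176 = 85.70731 amu
The mass defect is 85.70731 − 84.91179 = 0.79552 amu.

0.7955 amu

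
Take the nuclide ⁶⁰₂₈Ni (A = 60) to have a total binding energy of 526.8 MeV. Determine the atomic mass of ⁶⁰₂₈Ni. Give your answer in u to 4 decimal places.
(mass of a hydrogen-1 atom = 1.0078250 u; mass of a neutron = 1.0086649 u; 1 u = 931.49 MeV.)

Mass defect = 526.8 MeV / (931.49 MeV/u) = 0.565546 u
Constituent mass = 28(1.0078250) + 32(1.0086649) = 60.4963768 u
Atomic mass = 60.4963768 − 0.565546 = 59.9308308 u ≈ 59.9308 u (to 4 decimal places)

59.9308 u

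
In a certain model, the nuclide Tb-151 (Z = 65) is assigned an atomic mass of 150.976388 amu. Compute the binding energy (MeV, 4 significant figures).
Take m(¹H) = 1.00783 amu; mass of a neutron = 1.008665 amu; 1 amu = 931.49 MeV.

With 65 protons and 86 neutrons (A = 151):
Total constituent mass: 65 × 1.00783 + 86 × 1.008665 = 152.254140 amu
The mass defect is 152.254140 − 150.976388 = 1.277752 amu.
Binding energy = Δm·c² = 1.277752 × 931.49 MeV/amu = 1190.21 MeV

1190 MeV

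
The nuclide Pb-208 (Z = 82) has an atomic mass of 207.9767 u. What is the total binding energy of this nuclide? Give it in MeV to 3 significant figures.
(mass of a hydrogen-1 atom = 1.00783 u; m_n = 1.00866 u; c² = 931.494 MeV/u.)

Σm = 82·m(¹H) + 126·m_n = 82.64206 + 127.09116 = 209.73322 u
Δm = 209.73322 − 207.9767 = 1.75652 u
Converting to energy: 1.75652 u × 931.494 MeV/u = 1636.19 MeV

1640 MeV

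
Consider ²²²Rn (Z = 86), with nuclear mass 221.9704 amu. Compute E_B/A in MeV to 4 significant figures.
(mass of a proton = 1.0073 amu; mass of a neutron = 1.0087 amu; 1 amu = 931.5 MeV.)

7.723 MeV/nucleon

With 86 protons and 136 neutrons (A = 222):
Mass of separated nucleons = 86(1.0073) + 136(1.0087) = 86.6278 + 137.1832 = 223.8110 amu
Δm = 223.8110 − 221.9704 = 1.8406 amu
Converting to energy: 1.8406 amu × 931.5 MeV/amu = 1714.52 MeV
BE/A = 1714.52 MeV / 222 = 7.723 MeV/nucleon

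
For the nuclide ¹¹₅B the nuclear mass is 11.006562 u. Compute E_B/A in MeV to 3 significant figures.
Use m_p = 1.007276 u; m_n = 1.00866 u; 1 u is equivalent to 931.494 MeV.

Total constituent mass: 5 × 1.007276 + 6 × 1.00866 = 11.088340 u
Mass defect Δm = 11.088340 − 11.006562 = 0.081778 u
Converting to energy: 0.081778 u × 931.494 MeV/u = 76.1757 MeV
BE/A = 76.1757 MeV / 11 = 6.925 MeV/nucleon

6.93 MeV/nucleon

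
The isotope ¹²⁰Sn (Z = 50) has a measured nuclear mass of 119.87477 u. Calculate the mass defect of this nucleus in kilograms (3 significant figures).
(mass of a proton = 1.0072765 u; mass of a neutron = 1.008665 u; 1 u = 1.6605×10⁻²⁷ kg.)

With 50 protons and 70 neutrons (A = 120):
Total constituent mass: 50 × 1.0072765 + 70 × 1.008665 = 120.9703750 u
The mass defect is 120.9703750 − 119.87477 = 1.0956050 u.
In SI units: 1.0956050 u × 1.6605×10⁻²⁷ kg/u = 1.8193e-27 kg

1.82e-27 kg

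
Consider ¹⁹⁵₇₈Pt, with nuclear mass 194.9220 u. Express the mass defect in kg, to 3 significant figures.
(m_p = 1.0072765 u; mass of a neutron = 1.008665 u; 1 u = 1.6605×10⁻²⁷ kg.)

With 78 protons and 117 neutrons (A = 195):
Σm = 78·m_p + 117·m_n = 78.5675670 + 118.013805 = 196.5813720 u
Δm = 196.5813720 − 194.9220 = 1.6593720 u
In SI units: 1.6593720 u × 1.6605×10⁻²⁷ kg/u = 2.7554e-27 kg

2.76e-27 kg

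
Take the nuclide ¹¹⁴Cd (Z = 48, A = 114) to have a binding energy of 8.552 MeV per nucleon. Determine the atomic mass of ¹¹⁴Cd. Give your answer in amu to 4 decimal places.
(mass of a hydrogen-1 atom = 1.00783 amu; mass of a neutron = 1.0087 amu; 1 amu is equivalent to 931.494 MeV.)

113.9034 amu

Total binding energy = 114 × 8.552 = 974.928 MeV
Mass defect = 974.928 MeV / (931.494 MeV/amu) = 1.046628 amu
Constituent mass = 48(1.00783) + 66(1.0087) = 114.95004 amu
Atomic mass = 114.95004 − 1.046628 = 113.903412 amu ≈ 113.9034 amu (to 4 decimal places)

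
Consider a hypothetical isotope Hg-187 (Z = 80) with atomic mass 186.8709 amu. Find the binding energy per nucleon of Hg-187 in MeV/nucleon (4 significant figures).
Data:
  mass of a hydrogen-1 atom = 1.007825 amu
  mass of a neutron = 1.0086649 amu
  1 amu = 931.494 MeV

Z = 80, so N = A − Z = 187 − 80 = 107.
Total constituent mass: 80 × 1.007825 + 107 × 1.0086649 = 188.5531443 amu
Mass defect Δm = 188.5531443 − 186.8709 = 1.6822443 amu
E_B = 1.6822443 × 931.494 = 1567.00 MeV
Per nucleon: 1567.00 / 187 = 8.380 MeV

8.380 MeV/nucleon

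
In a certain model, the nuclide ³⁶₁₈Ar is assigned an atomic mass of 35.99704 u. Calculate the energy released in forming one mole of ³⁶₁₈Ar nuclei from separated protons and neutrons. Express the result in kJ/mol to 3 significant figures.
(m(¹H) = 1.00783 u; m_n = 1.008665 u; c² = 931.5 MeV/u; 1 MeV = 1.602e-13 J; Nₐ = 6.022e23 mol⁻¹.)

Z = 18, so N = A − Z = 36 − 18 = 18.
Total constituent mass: 18 × 1.00783 + 18 × 1.008665 = 36.296910 u
The mass defect is 36.296910 − 35.99704 = 0.299870 u.
Binding energy = Δm·c² = 0.299870 × 931.5 MeV/u = 279.329 MeV
Per nucleus in joules: 279.329 MeV × 1.602e-13 J/MeV = 4.4749e-11 J
Per mole: 4.4749e-11 J × 6.022e23 mol⁻¹ = 2.6948e+13 J/mol

2.69e+10 kJ/mol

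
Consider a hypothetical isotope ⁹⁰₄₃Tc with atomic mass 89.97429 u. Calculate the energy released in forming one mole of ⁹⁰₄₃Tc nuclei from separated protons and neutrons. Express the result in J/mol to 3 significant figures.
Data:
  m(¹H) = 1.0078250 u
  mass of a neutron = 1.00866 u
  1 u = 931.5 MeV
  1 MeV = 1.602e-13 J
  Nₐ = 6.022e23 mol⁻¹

Mass of separated nucleons = 43(1.0078250) + 47(1.00866) = 43.3364750 + 47.40702 = 90.7434950 u
Δm = 90.7434950 − 89.97429 = 0.7692050 u
Converting to energy: 0.7692050 u × 931.5 MeV/u = 716.514 MeV
Per nucleus in joules: 716.514 MeV × 1.602e-13 J/MeV = 1.1479e-10 J
Per mole: 1.1479e-10 J × 6.022e23 mol⁻¹ = 6.9127e+13 J/mol

6.91e+13 J/mol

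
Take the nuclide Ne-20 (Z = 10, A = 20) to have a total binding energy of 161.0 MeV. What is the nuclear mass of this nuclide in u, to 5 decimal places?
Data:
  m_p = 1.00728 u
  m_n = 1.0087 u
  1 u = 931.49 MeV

19.98696 u

Mass defect = 161.0 MeV / (931.49 MeV/u) = 0.1728414 u
Constituent mass = 10(1.00728) + 10(1.0087) = 20.15980 u
Nuclear mass = 20.15980 − 0.1728414 = 19.9869586 u ≈ 19.98696 u (to 5 decimal places)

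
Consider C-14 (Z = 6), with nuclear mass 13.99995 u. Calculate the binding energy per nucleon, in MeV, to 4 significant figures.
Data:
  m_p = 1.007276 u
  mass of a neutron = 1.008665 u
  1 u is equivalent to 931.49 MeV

7.520 MeV/nucleon

Total constituent mass: 6 × 1.007276 + 8 × 1.008665 = 14.112976 u
The mass defect is 14.112976 − 13.99995 = 0.113026 u.
Binding energy = Δm·c² = 0.113026 × 931.49 MeV/u = 105.283 MeV
Dividing by A = 14 gives 7.520 MeV per nucleon.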